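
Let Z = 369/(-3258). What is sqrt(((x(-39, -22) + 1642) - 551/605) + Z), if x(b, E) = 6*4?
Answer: sqrt(660009971330)/19910 ≈ 40.804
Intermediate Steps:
x(b, E) = 24
Z = -41/362 (Z = 369*(-1/3258) = -41/362 ≈ -0.11326)
sqrt(((x(-39, -22) + 1642) - 551/605) + Z) = sqrt(((24 + 1642) - 551/605) - 41/362) = sqrt((1666 - 551*1/605) - 41/362) = sqrt((1666 - 551/605) - 41/362) = sqrt(1007379/605 - 41/362) = sqrt(364646393/219010) = sqrt(660009971330)/19910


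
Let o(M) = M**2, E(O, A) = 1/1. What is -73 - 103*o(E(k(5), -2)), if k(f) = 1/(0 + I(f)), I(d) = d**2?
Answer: -176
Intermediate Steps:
k(f) = f**(-2) (k(f) = 1/(0 + f**2) = 1/(f**2) = f**(-2))
E(O, A) = 1 (E(O, A) = 1*1 = 1)
-73 - 103*o(E(k(5), -2)) = -73 - 103*1**2 = -73 - 103*1 = -73 - 103 = -176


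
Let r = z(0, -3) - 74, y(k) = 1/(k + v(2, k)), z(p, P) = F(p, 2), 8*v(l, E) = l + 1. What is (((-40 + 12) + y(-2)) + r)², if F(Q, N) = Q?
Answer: 1779556/169 ≈ 10530.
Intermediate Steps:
v(l, E) = ⅛ + l/8 (v(l, E) = (l + 1)/8 = (1 + l)/8 = ⅛ + l/8)
z(p, P) = p
y(k) = 1/(3/8 + k) (y(k) = 1/(k + (⅛ + (⅛)*2)) = 1/(k + (⅛ + ¼)) = 1/(k + 3/8) = 1/(3/8 + k))
r = -74 (r = 0 - 74 = -74)
(((-40 + 12) + y(-2)) + r)² = (((-40 + 12) + 8/(3 + 8*(-2))) - 74)² = ((-28 + 8/(3 - 16)) - 74)² = ((-28 + 8/(-13)) - 74)² = ((-28 + 8*(-1/13)) - 74)² = ((-28 - 8/13) - 74)² = (-372/13 - 74)² = (-1334/13)² = 1779556/169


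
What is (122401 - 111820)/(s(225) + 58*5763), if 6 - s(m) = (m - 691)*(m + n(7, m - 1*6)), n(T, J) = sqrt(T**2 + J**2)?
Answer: 464622291/18239193254 - 2465373*sqrt(48010)/91195966270 ≈ 0.019550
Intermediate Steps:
n(T, J) = sqrt(J**2 + T**2)
s(m) = 6 - (-691 + m)*(m + sqrt(49 + (-6 + m)**2)) (s(m) = 6 - (m - 691)*(m + sqrt((m - 1*6)**2 + 7**2)) = 6 - (-691 + m)*(m + sqrt((m - 6)**2 + 49)) = 6 - (-691 + m)*(m + sqrt((-6 + m)**2 + 49)) = 6 - (-691 + m)*(m + sqrt(49 + (-6 + m)**2)))
(122401 - 111820)/(s(225) + 58*5763) = (122401 - 111820)/((6 - 1*225**2 + 691*225 + 691*sqrt(49 + (-6 + 225)**2) - 1*225*sqrt(49 + (-6 + 225)**2)) + 58*5763) = 10581/((6 - 1*50625 + 155475 + 691*sqrt(49 + 219**2) - 1*225*sqrt(49 + 219**2)) + 334254) = 10581/((6 - 50625 + 155475 + 691*sqrt(49 + 47961) - 1*225*sqrt(49 + 47961)) + 334254) = 10581/((6 - 50625 + 155475 + 691*sqrt(48010) - 1*225*sqrt(48010)) + 334254) = 10581/((6 - 50625 + 155475 + 691*sqrt(48010) - 225*sqrt(48010)) + 334254) = 10581/((104856 + 466*sqrt(48010)) + 334254) = 10581/(439110 + 466*sqrt(48010))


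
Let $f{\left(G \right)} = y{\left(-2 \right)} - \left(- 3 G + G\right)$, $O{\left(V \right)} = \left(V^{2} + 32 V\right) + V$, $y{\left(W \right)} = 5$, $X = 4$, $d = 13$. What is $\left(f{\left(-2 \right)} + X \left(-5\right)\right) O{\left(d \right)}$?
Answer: $-11362$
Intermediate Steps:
$O{\left(V \right)} = V^{2} + 33 V$
$f{\left(G \right)} = 5 + 2 G$ ($f{\left(G \right)} = 5 - \left(- 3 G + G\right) = 5 - - 2 G = 5 + 2 G$)
$\left(f{\left(-2 \right)} + X \left(-5\right)\right) O{\left(d \right)} = \left(\left(5 + 2 \left(-2\right)\right) + 4 \left(-5\right)\right) 13 \left(33 + 13\right) = \left(\left(5 - 4\right) - 20\right) 13 \cdot 46 = \left(1 - 20\right) 598 = \left(-19\right) 598 = -11362$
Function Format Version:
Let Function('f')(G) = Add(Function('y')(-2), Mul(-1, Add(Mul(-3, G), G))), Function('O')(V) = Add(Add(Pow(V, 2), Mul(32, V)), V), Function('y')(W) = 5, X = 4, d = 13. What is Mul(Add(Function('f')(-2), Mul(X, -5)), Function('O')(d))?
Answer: -11362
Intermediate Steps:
Function('O')(V) = Add(Pow(V, 2), Mul(33, V))
Function('f')(G) = Add(5, Mul(2, G)) (Function('f')(G) = Add(5, Mul(-1, Add(Mul(-3, G), G))) = Add(5, Mul(-1, Mul(-2, G))) = Add(5, Mul(2, G)))
Mul(Add(Function('f')(-2), Mul(X, -5)), Function('O')(d)) = Mul(Add(Add(5, Mul(2, -2)), Mul(4, -5)), Mul(13, Add(33, 13))) = Mul(Add(Add(5, -4), -20), Mul(13, 46)) = Mul(Add(1, -20), 598) = Mul(-19, 598) = -11362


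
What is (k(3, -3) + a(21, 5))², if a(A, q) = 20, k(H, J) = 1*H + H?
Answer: 676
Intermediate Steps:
k(H, J) = 2*H (k(H, J) = H + H = 2*H)
(k(3, -3) + a(21, 5))² = (2*3 + 20)² = (6 + 20)² = 26² = 676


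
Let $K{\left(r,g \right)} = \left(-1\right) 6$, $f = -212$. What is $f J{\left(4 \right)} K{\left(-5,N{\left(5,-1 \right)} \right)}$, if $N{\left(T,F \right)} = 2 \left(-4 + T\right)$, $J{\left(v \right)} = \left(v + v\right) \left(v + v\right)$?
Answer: $81408$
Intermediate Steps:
$J{\left(v \right)} = 4 v^{2}$ ($J{\left(v \right)} = 2 v 2 v = 4 v^{2}$)
$N{\left(T,F \right)} = -8 + 2 T$
$K{\left(r,g \right)} = -6$
$f J{\left(4 \right)} K{\left(-5,N{\left(5,-1 \right)} \right)} = - 212 \cdot 4 \cdot 4^{2} \left(-6\right) = - 212 \cdot 4 \cdot 16 \left(-6\right) = \left(-212\right) 64 \left(-6\right) = \left(-13568\right) \left(-6\right) = 81408$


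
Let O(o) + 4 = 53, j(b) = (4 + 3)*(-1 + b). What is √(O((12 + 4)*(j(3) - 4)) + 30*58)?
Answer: √1789 ≈ 42.297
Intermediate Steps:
j(b) = -7 + 7*b (j(b) = 7*(-1 + b) = -7 + 7*b)
O(o) = 49 (O(o) = -4 + 53 = 49)
√(O((12 + 4)*(j(3) - 4)) + 30*58) = √(49 + 30*58) = √(49 + 1740) = √1789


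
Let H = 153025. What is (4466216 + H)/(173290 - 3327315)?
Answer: -4619241/3154025 ≈ -1.4646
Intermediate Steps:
(4466216 + H)/(173290 - 3327315) = (4466216 + 153025)/(173290 - 3327315) = 4619241/(-3154025) = 4619241*(-1/3154025) = -4619241/3154025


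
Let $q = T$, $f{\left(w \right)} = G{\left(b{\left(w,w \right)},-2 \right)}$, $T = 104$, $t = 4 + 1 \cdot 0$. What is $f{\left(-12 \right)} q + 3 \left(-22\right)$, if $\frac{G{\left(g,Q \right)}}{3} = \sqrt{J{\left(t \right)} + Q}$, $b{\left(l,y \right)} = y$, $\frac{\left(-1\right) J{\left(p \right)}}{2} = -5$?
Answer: $-66 + 624 \sqrt{2} \approx 816.47$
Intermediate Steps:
$t = 4$ ($t = 4 + 0 = 4$)
$J{\left(p \right)} = 10$ ($J{\left(p \right)} = \left(-2\right) \left(-5\right) = 10$)
$G{\left(g,Q \right)} = 3 \sqrt{10 + Q}$
$f{\left(w \right)} = 6 \sqrt{2}$ ($f{\left(w \right)} = 3 \sqrt{10 - 2} = 3 \sqrt{8} = 3 \cdot 2 \sqrt{2} = 6 \sqrt{2}$)
$q = 104$
$f{\left(-12 \right)} q + 3 \left(-22\right) = 6 \sqrt{2} \cdot 104 + 3 \left(-22\right) = 624 \sqrt{2} - 66 = -66 + 624 \sqrt{2}$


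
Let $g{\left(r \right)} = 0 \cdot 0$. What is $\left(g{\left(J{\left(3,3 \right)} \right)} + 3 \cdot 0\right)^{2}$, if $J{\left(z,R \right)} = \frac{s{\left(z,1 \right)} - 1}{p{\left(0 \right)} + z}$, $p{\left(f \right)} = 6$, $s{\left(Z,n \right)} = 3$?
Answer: $0$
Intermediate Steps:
$J{\left(z,R \right)} = \frac{2}{6 + z}$ ($J{\left(z,R \right)} = \frac{3 - 1}{6 + z} = \frac{2}{6 + z}$)
$g{\left(r \right)} = 0$
$\left(g{\left(J{\left(3,3 \right)} \right)} + 3 \cdot 0\right)^{2} = \left(0 + 3 \cdot 0\right)^{2} = \left(0 + 0\right)^{2} = 0^{2} = 0$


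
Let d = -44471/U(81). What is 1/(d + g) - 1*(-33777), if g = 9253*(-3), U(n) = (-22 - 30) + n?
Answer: 28692953485/849482 ≈ 33777.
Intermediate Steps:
U(n) = -52 + n
g = -27759
d = -44471/29 (d = -44471/(-52 + 81) = -44471/29 ≈ -1533.5)
1/(d + g) - 1*(-33777) = 1/(-44471/29 - 27759) - 1*(-33777) = 1/(-849482/29) + 33777 = -29/849482 + 33777 = 28692953485/849482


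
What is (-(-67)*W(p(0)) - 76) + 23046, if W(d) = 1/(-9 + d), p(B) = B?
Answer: 206663/9 ≈ 22963.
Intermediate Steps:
(-(-67)*W(p(0)) - 76) + 23046 = (-(-67)/(-9 + 0) - 76) + 23046 = (-(-67)/(-9) - 76) + 23046 = (-(-67)*(-1)/9 - 76) + 23046 = (-67*⅑ - 76) + 23046 = (-67/9 - 76) + 23046 = -751/9 + 23046 = 206663/9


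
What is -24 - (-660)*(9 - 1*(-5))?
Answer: 9216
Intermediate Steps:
-24 - (-660)*(9 - 1*(-5)) = -24 - (-660)*(9 + 5) = -24 - (-660)*14 = -24 - 110*(-84) = -24 + 9240 = 9216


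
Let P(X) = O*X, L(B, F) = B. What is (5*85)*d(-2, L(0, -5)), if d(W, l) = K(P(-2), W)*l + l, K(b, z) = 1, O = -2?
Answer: 0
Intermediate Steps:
P(X) = -2*X
d(W, l) = 2*l (d(W, l) = 1*l + l = l + l = 2*l)
(5*85)*d(-2, L(0, -5)) = (5*85)*(2*0) = 425*0 = 0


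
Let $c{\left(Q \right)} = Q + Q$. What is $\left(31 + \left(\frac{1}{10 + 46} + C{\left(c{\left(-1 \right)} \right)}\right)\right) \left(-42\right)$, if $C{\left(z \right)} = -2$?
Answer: $- \frac{4875}{4} \approx -1218.8$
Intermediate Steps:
$c{\left(Q \right)} = 2 Q$
$\left(31 + \left(\frac{1}{10 + 46} + C{\left(c{\left(-1 \right)} \right)}\right)\right) \left(-42\right) = \left(31 - \left(2 - \frac{1}{10 + 46}\right)\right) \left(-42\right) = \left(31 - \left(2 - \frac{1}{56}\right)\right) \left(-42\right) = \left(31 + \left(\frac{1}{56} - 2\right)\right) \left(-42\right) = \left(31 - \frac{111}{56}\right) \left(-42\right) = \frac{1625}{56} \left(-42\right) = - \frac{4875}{4}$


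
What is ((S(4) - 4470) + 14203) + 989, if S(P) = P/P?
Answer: 10723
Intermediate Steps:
S(P) = 1
((S(4) - 4470) + 14203) + 989 = ((1 - 4470) + 14203) + 989 = (-4469 + 14203) + 989 = 9734 + 989 = 10723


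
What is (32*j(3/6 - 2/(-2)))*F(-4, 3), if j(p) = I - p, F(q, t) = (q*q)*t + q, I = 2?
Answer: 704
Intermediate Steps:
F(q, t) = q + t*q**2 (F(q, t) = q**2*t + q = t*q**2 + q = q + t*q**2)
j(p) = 2 - p
(32*j(3/6 - 2/(-2)))*F(-4, 3) = (32*(2 - (3/6 - 2/(-2))))*(-4*(1 - 4*3)) = (32*(2 - (3*(1/6) - 2*(-1/2))))*(-4*(1 - 12)) = (32*(2 - (1/2 + 1)))*(-4*(-11)) = (32*(2 - 1*3/2))*44 = (32*(2 - 3/2))*44 = (32*(1/2))*44 = 16*44 = 704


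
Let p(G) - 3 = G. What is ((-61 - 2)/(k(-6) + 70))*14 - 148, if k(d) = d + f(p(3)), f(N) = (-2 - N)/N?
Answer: -15235/94 ≈ -162.07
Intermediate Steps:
p(G) = 3 + G
f(N) = (-2 - N)/N
k(d) = -4/3 + d (k(d) = d + (-2 - (3 + 3))/(3 + 3) = d + (-2 - 1*6)/6 = d + (-2 - 6)/6 = d + (1/6)*(-8) = d - 4/3 = -4/3 + d)
((-61 - 2)/(k(-6) + 70))*14 - 148 = ((-61 - 2)/((-4/3 - 6) + 70))*14 - 148 = -63/(-22/3 + 70)*14 - 148 = -63/188/3*14 - 148 = -63*3/188*14 - 148 = -189/188*14 - 148 = -1323/94 - 148 = -15235/94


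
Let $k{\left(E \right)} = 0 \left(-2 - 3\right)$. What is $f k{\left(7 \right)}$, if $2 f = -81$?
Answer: $0$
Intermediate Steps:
$f = - \frac{81}{2}$ ($f = \frac{1}{2} \left(-81\right) = - \frac{81}{2} \approx -40.5$)
$k{\left(E \right)} = 0$ ($k{\left(E \right)} = 0 \left(-5\right) = 0$)
$f k{\left(7 \right)} = \left(- \frac{81}{2}\right) 0 = 0$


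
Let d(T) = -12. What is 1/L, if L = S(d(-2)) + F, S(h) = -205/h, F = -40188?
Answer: -12/482051 ≈ -2.4894e-5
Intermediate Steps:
L = -482051/12 (L = -205/(-12) - 40188 = -205*(-1/12) - 40188 = 205/12 - 40188 = -482051/12 ≈ -40171.)
1/L = 1/(-482051/12) = -12/482051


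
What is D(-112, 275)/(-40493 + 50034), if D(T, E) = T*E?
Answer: -4400/1363 ≈ -3.2282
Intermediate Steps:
D(T, E) = E*T
D(-112, 275)/(-40493 + 50034) = (275*(-112))/(-40493 + 50034) = -30800/9541 = -30800*1/9541 = -4400/1363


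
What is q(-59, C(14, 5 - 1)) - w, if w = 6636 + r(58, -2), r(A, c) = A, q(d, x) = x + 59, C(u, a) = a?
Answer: -6631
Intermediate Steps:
q(d, x) = 59 + x
w = 6694 (w = 6636 + 58 = 6694)
q(-59, C(14, 5 - 1)) - w = (59 + (5 - 1)) - 1*6694 = (59 + 4) - 6694 = 63 - 6694 = -6631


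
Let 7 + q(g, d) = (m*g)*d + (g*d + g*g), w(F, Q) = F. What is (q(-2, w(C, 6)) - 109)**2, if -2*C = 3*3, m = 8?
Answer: 961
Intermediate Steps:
C = -9/2 (C = -3*3/2 = -1/2*9 = -9/2 ≈ -4.5000)
q(g, d) = -7 + g**2 + 9*d*g (q(g, d) = -7 + ((8*g)*d + (g*d + g*g)) = -7 + (8*d*g + (d*g + g**2)) = -7 + (8*d*g + (g**2 + d*g)) = -7 + (g**2 + 9*d*g) = -7 + g**2 + 9*d*g)
(q(-2, w(C, 6)) - 109)**2 = ((-7 + (-2)**2 + 9*(-9/2)*(-2)) - 109)**2 = ((-7 + 4 + 81) - 109)**2 = (78 - 109)**2 = (-31)**2 = 961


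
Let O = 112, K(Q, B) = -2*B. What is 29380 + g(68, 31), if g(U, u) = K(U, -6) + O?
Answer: 29504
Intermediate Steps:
g(U, u) = 124 (g(U, u) = -2*(-6) + 112 = 12 + 112 = 124)
29380 + g(68, 31) = 29380 + 124 = 29504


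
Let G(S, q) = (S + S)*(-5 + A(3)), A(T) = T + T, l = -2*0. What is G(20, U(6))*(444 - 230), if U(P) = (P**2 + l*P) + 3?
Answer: 8560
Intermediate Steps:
l = 0
A(T) = 2*T
U(P) = 3 + P**2 (U(P) = (P**2 + 0*P) + 3 = (P**2 + 0) + 3 = P**2 + 3 = 3 + P**2)
G(S, q) = 2*S (G(S, q) = (S + S)*(-5 + 2*3) = (2*S)*(-5 + 6) = (2*S)*1 = 2*S)
G(20, U(6))*(444 - 230) = (2*20)*(444 - 230) = 40*214 = 8560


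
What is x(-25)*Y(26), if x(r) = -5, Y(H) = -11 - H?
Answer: 185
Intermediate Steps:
x(-25)*Y(26) = -5*(-11 - 1*26) = -5*(-11 - 26) = -5*(-37) = 185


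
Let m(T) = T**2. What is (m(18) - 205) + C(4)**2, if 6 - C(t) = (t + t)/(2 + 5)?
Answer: 6987/49 ≈ 142.59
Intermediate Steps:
C(t) = 6 - 2*t/7 (C(t) = 6 - (t + t)/(2 + 5) = 6 - 2*t/7)
(m(18) - 205) + C(4)**2 = (18**2 - 205) + (6 - 2/7*4)**2 = (324 - 205) + (6 - 8/7)**2 = 119 + (34/7)**2 = 119 + 1156/49 = 6987/49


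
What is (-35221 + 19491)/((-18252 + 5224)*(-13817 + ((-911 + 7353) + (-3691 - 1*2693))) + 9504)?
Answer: -7865/89630878 ≈ -8.7749e-5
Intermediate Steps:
(-35221 + 19491)/((-18252 + 5224)*(-13817 + ((-911 + 7353) + (-3691 - 1*2693))) + 9504) = -15730/(-13028*(-13817 + (6442 + (-3691 - 2693))) + 9504) = -15730/(-13028*(-13817 + (6442 - 6384)) + 9504) = -15730/(-13028*(-13817 + 58) + 9504) = -15730/(-13028*(-13759) + 9504) = -15730/(179252252 + 9504) = -15730/179261756 = -15730*1/179261756 = -7865/89630878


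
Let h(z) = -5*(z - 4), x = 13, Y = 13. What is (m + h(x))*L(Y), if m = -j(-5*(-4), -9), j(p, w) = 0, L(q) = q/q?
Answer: -45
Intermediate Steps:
L(q) = 1
h(z) = 20 - 5*z (h(z) = -5*(-4 + z) = 20 - 5*z)
m = 0 (m = -1*0 = 0)
(m + h(x))*L(Y) = (0 + (20 - 5*13))*1 = (0 + (20 - 65))*1 = (0 - 45)*1 = -45*1 = -45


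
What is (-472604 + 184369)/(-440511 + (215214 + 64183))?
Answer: 288235/161114 ≈ 1.7890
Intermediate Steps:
(-472604 + 184369)/(-440511 + (215214 + 64183)) = -288235/(-440511 + 279397) = -288235/(-161114) = -288235*(-1/161114) = 288235/161114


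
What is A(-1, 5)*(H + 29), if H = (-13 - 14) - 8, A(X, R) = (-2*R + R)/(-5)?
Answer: -6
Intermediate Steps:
A(X, R) = R/5 (A(X, R) = -R*(-⅕) = R/5)
H = -35 (H = -27 - 8 = -35)
A(-1, 5)*(H + 29) = ((⅕)*5)*(-35 + 29) = 1*(-6) = -6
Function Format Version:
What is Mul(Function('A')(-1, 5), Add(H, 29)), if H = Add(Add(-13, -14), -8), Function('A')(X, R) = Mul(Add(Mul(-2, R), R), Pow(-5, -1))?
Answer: -6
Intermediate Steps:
Function('A')(X, R) = Mul(Rational(1, 5), R) (Function('A')(X, R) = Mul(Mul(-1, R), Rational(-1, 5)) = Mul(Rational(1, 5), R))
H = -35 (H = Add(-27, -8) = -35)
Mul(Function('A')(-1, 5), Add(H, 29)) = Mul(Mul(Rational(1, 5), 5), Add(-35, 29)) = Mul(1, -6) = -6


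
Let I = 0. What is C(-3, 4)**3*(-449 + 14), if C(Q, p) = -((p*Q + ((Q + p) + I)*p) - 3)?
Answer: -578985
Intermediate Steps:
C(Q, p) = 3 - Q*p - p*(Q + p) (C(Q, p) = -((p*Q + ((Q + p) + 0)*p) - 3) = -((Q*p + (Q + p)*p) - 3) = -((Q*p + p*(Q + p)) - 3) = -(-3 + Q*p + p*(Q + p)) = 3 - Q*p - p*(Q + p))
C(-3, 4)**3*(-449 + 14) = (3 - 1*4**2 - 2*(-3)*4)**3*(-449 + 14) = (3 - 1*16 + 24)**3*(-435) = (3 - 16 + 24)**3*(-435) = 11**3*(-435) = 1331*(-435) = -578985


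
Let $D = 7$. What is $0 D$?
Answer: $0$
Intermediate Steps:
$0 D = 0 \cdot 7 = 0$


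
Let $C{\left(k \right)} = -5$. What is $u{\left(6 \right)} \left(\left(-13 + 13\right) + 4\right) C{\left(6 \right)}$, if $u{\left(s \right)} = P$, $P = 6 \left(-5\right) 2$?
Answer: $1200$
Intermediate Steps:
$P = -60$ ($P = \left(-30\right) 2 = -60$)
$u{\left(s \right)} = -60$
$u{\left(6 \right)} \left(\left(-13 + 13\right) + 4\right) C{\left(6 \right)} = - 60 \left(\left(-13 + 13\right) + 4\right) \left(-5\right) = - 60 \left(0 + 4\right) \left(-5\right) = \left(-60\right) 4 \left(-5\right) = \left(-240\right) \left(-5\right) = 1200$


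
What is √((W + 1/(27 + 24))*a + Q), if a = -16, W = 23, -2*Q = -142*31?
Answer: √4766817/51 ≈ 42.810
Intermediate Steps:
Q = 2201 (Q = -(-71)*31 = -½*(-4402) = 2201)
√((W + 1/(27 + 24))*a + Q) = √((23 + 1/(27 + 24))*(-16) + 2201) = √((23 + 1/51)*(-16) + 2201) = √((1174/51)*(-16) + 2201) = √(-18784/51 + 2201) = √(93467/51) = √4766817/51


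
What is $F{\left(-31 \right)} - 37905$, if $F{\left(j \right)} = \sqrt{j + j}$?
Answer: $-37905 + i \sqrt{62} \approx -37905.0 + 7.874 i$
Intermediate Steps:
$F{\left(j \right)} = \sqrt{2} \sqrt{j}$ ($F{\left(j \right)} = \sqrt{2 j} = \sqrt{2} \sqrt{j}$)
$F{\left(-31 \right)} - 37905 = \sqrt{2} \sqrt{-31} - 37905 = \sqrt{2} i \sqrt{31} - 37905 = i \sqrt{62} - 37905 = -37905 + i \sqrt{62}$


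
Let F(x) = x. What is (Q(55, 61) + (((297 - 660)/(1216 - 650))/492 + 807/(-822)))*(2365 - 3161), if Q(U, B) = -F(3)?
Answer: 10079761731/3179222 ≈ 3170.5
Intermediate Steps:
Q(U, B) = -3 (Q(U, B) = -1*3 = -3)
(Q(55, 61) + (((297 - 660)/(1216 - 650))/492 + 807/(-822)))*(2365 - 3161) = (-3 + (((297 - 660)/(1216 - 650))/492 + 807/(-822)))*(2365 - 3161) = (-3 + (-363/566*(1/492) + 807*(-1/822)))*(-796) = (-3 + (-363*1/566*(1/492) - 269/274))*(-796) = (-3 + (-363/566*1/492 - 269/274))*(-796) = (-3 + (-121/92824 - 269/274))*(-796) = (-3 - 12501405/12716888)*(-796) = -50652069/12716888*(-796) = 10079761731/3179222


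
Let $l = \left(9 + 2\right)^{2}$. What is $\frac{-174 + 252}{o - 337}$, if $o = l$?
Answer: $- \frac{13}{36} \approx -0.36111$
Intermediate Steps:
$l = 121$ ($l = 11^{2} = 121$)
$o = 121$
$\frac{-174 + 252}{o - 337} = \frac{-174 + 252}{121 - 337} = \frac{78}{-216} = 78 \left(- \frac{1}{216}\right) = - \frac{13}{36}$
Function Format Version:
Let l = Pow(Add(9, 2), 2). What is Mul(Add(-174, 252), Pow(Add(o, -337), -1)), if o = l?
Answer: Rational(-13, 36) ≈ -0.36111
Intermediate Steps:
l = 121 (l = Pow(11, 2) = 121)
o = 121
Mul(Add(-174, 252), Pow(Add(o, -337), -1)) = Mul(Add(-174, 252), Pow(Add(121, -337), -1)) = Mul(78, Pow(-216, -1)) = Mul(78, Rational(-1, 216)) = Rational(-13, 36)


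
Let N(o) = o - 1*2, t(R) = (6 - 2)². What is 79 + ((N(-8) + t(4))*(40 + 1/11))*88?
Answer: 21247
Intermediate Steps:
t(R) = 16 (t(R) = 4² = 16)
N(o) = -2 + o (N(o) = o - 2 = -2 + o)
79 + ((N(-8) + t(4))*(40 + 1/11))*88 = 79 + (((-2 - 8) + 16)*(40 + 1/11))*88 = 79 + ((-10 + 16)*(40 + 1/11))*88 = 79 + (6*(441/11))*88 = 79 + (2646/11)*88 = 79 + 21168 = 21247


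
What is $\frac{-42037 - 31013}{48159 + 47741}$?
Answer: $- \frac{1461}{1918} \approx -0.76173$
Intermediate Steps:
$\frac{-42037 - 31013}{48159 + 47741} = - \frac{73050}{95900} = \left(-73050\right) \frac{1}{95900} = - \frac{1461}{1918}$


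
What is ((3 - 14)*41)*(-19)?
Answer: 8569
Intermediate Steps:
((3 - 14)*41)*(-19) = -11*41*(-19) = -451*(-19) = 8569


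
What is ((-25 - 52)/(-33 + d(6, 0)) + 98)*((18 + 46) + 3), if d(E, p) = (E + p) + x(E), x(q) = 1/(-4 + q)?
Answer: 358316/53 ≈ 6760.7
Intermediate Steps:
d(E, p) = E + p + 1/(-4 + E) (d(E, p) = (E + p) + 1/(-4 + E) = E + p + 1/(-4 + E))
((-25 - 52)/(-33 + d(6, 0)) + 98)*((18 + 46) + 3) = ((-25 - 52)/(-33 + (1 + (-4 + 6)*(6 + 0))/(-4 + 6)) + 98)*((18 + 46) + 3) = (-77/(-33 + (1 + 2*6)/2) + 98)*(64 + 3) = (-77/(-33 + (1 + 12)/2) + 98)*67 = (-77/(-33 + (1/2)*13) + 98)*67 = (-77/(-33 + 13/2) + 98)*67 = (-77/(-53/2) + 98)*67 = (-77*(-2/53) + 98)*67 = (154/53 + 98)*67 = (5348/53)*67 = 358316/53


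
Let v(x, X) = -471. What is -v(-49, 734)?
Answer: 471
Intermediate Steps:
-v(-49, 734) = -1*(-471) = 471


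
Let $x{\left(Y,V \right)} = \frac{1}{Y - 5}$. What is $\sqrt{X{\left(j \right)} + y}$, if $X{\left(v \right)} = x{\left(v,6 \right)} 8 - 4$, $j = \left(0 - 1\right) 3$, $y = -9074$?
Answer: $i \sqrt{9079} \approx 95.284 i$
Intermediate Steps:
$j = -3$ ($j = \left(-1\right) 3 = -3$)
$x{\left(Y,V \right)} = \frac{1}{-5 + Y}$
$X{\left(v \right)} = -4 + \frac{8}{-5 + v}$ ($X{\left(v \right)} = \frac{1}{-5 + v} 8 - 4 = \frac{8}{-5 + v} - 4 = -4 + \frac{8}{-5 + v}$)
$\sqrt{X{\left(j \right)} + y} = \sqrt{\frac{4 \left(7 - -3\right)}{-5 - 3} - 9074} = \sqrt{\frac{4 \left(7 + 3\right)}{-8} - 9074} = \sqrt{4 \left(- \frac{1}{8}\right) 10 - 9074} = \sqrt{-5 - 9074} = \sqrt{-9079} = i \sqrt{9079}$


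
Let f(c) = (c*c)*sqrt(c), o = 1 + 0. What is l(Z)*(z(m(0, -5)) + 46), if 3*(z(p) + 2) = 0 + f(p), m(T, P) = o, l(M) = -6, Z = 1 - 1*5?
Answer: -266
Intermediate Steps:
Z = -4 (Z = 1 - 5 = -4)
o = 1
f(c) = c**(5/2) (f(c) = c**2*sqrt(c) = c**(5/2))
m(T, P) = 1
z(p) = -2 + p**(5/2)/3 (z(p) = -2 + (0 + p**(5/2))/3 = -2 + p**(5/2)/3)
l(Z)*(z(m(0, -5)) + 46) = -6*((-2 + 1**(5/2)/3) + 46) = -6*((-2 + (1/3)*1) + 46) = -6*((-2 + 1/3) + 46) = -6*(-5/3 + 46) = -6*133/3 = -266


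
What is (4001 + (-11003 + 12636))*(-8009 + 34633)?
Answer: 149999616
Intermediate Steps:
(4001 + (-11003 + 12636))*(-8009 + 34633) = (4001 + 1633)*26624 = 5634*26624 = 149999616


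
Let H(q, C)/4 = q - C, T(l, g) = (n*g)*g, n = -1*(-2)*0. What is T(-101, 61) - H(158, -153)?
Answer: -1244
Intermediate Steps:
n = 0 (n = 2*0 = 0)
T(l, g) = 0 (T(l, g) = (0*g)*g = 0*g = 0)
H(q, C) = -4*C + 4*q (H(q, C) = 4*(q - C) = -4*C + 4*q)
T(-101, 61) - H(158, -153) = 0 - (-4*(-153) + 4*158) = 0 - (612 + 632) = 0 - 1*1244 = 0 - 1244 = -1244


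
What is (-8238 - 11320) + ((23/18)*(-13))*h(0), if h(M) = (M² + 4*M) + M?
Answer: -19558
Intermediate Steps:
h(M) = M² + 5*M
(-8238 - 11320) + ((23/18)*(-13))*h(0) = (-8238 - 11320) + ((23/18)*(-13))*(0*(5 + 0)) = -19558 + ((23*(1/18))*(-13))*(0*5) = -19558 + ((23/18)*(-13))*0 = -19558 - 299/18*0 = -19558 + 0 = -19558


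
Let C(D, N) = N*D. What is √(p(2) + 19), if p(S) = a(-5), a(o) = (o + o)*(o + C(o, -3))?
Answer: 9*I ≈ 9.0*I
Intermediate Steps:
C(D, N) = D*N
a(o) = -4*o² (a(o) = (o + o)*(o + o*(-3)) = (2*o)*(o - 3*o) = (2*o)*(-2*o) = -4*o²)
p(S) = -100 (p(S) = -4*(-5)² = -4*25 = -100)
√(p(2) + 19) = √(-100 + 19) = √(-81) = 9*I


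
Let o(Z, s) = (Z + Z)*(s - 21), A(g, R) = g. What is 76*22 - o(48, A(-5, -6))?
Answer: 4168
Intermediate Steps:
o(Z, s) = 2*Z*(-21 + s) (o(Z, s) = (2*Z)*(-21 + s) = 2*Z*(-21 + s))
76*22 - o(48, A(-5, -6)) = 76*22 - 2*48*(-21 - 5) = 1672 - 2*48*(-26) = 1672 - 1*(-2496) = 1672 + 2496 = 4168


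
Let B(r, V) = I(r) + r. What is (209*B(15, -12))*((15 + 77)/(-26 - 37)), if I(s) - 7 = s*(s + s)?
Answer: -9075616/63 ≈ -1.4406e+5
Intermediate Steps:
I(s) = 7 + 2*s² (I(s) = 7 + s*(s + s) = 7 + s*(2*s) = 7 + 2*s²)
B(r, V) = 7 + r + 2*r² (B(r, V) = (7 + 2*r²) + r = 7 + r + 2*r²)
(209*B(15, -12))*((15 + 77)/(-26 - 37)) = (209*(7 + 15 + 2*15²))*((15 + 77)/(-26 - 37)) = (209*(7 + 15 + 2*225))*(92/(-63)) = (209*(7 + 15 + 450))*(92*(-1/63)) = (209*472)*(-92/63) = 98648*(-92/63) = -9075616/63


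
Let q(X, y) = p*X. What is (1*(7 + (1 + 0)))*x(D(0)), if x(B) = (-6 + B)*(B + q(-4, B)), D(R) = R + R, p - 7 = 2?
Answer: 1728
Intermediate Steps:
p = 9 (p = 7 + 2 = 9)
D(R) = 2*R
q(X, y) = 9*X
x(B) = (-36 + B)*(-6 + B) (x(B) = (-6 + B)*(B + 9*(-4)) = (-6 + B)*(B - 36) = (-6 + B)*(-36 + B) = (-36 + B)*(-6 + B))
(1*(7 + (1 + 0)))*x(D(0)) = (1*(7 + (1 + 0)))*(216 + (2*0)**2 - 84*0) = (1*(7 + 1))*(216 + 0**2 - 42*0) = (1*8)*(216 + 0 + 0) = 8*216 = 1728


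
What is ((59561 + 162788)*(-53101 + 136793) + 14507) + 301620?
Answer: 18609148635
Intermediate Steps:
((59561 + 162788)*(-53101 + 136793) + 14507) + 301620 = (222349*83692 + 14507) + 301620 = (18608832508 + 14507) + 301620 = 18608847015 + 301620 = 18609148635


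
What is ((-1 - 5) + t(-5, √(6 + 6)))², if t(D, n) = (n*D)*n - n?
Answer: 4368 + 264*√3 ≈ 4825.3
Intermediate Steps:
t(D, n) = -n + D*n² (t(D, n) = (D*n)*n - n = D*n² - n = -n + D*n²)
((-1 - 5) + t(-5, √(6 + 6)))² = ((-1 - 5) + √(6 + 6)*(-1 - 5*√(6 + 6)))² = (-6 + √12*(-1 - 10*√3))² = (-6 + (2*√3)*(-1 - 10*√3))² = (-6 + 2*√3*(-1 - 10*√3))²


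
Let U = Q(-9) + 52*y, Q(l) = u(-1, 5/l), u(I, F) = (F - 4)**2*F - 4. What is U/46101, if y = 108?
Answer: 4082743/33607629 ≈ 0.12148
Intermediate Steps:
u(I, F) = -4 + F*(-4 + F)**2 (u(I, F) = (-4 + F)**2*F - 4 = F*(-4 + F)**2 - 4 = -4 + F*(-4 + F)**2)
Q(l) = -4 + 5*(-4 + 5/l)**2/l (Q(l) = -4 + (5/l)*(-4 + 5/l)**2 = -4 + 5*(-4 + 5/l)**2/l)
U = 4082743/729 (U = (-4 + 5*(-5 + 4*(-9))**2/(-9)**3) + 52*108 = (-4 + 5*(-1/729)*(-5 - 36)**2) + 5616 = (-4 + 5*(-1/729)*(-41)**2) + 5616 = (-4 + 5*(-1/729)*1681) + 5616 = (-4 - 8405/729) + 5616 = -11321/729 + 5616 = 4082743/729 ≈ 5600.5)
U/46101 = (4082743/729)/46101 = (4082743/729)*(1/46101) = 4082743/33607629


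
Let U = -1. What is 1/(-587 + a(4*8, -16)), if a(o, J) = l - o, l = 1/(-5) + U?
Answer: -5/3101 ≈ -0.0016124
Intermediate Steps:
l = -6/5 (l = 1/(-5) - 1 = -1/5 - 1 = -6/5 ≈ -1.2000)
a(o, J) = -6/5 - o
1/(-587 + a(4*8, -16)) = 1/(-587 + (-6/5 - 4*8)) = 1/(-587 + (-6/5 - 1*32)) = 1/(-587 + (-6/5 - 32)) = 1/(-587 - 166/5) = 1/(-3101/5) = -5/3101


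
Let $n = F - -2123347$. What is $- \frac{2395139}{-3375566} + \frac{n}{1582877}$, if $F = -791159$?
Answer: $\frac{8288098953311}{5343105783382} \approx 1.5512$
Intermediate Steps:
$n = 1332188$ ($n = -791159 - -2123347 = -791159 + 2123347 = 1332188$)
$- \frac{2395139}{-3375566} + \frac{n}{1582877} = - \frac{2395139}{-3375566} + \frac{1332188}{1582877} = \left(-2395139\right) \left(- \frac{1}{3375566}\right) + 1332188 \cdot \frac{1}{1582877} = \frac{2395139}{3375566} + \frac{1332188}{1582877} = \frac{8288098953311}{5343105783382}$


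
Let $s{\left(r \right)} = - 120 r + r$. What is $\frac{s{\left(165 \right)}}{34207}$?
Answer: $- \frac{19635}{34207} \approx -0.57401$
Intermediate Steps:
$s{\left(r \right)} = - 119 r$
$\frac{s{\left(165 \right)}}{34207} = \frac{\left(-119\right) 165}{34207} = \left(-19635\right) \frac{1}{34207} = - \frac{19635}{34207}$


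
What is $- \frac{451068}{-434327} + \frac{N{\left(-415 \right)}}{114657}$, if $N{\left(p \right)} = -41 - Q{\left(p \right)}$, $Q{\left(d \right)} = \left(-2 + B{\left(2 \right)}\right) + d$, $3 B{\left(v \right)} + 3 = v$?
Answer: $\frac{155644666211}{149395892517} \approx 1.0418$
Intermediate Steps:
$B{\left(v \right)} = -1 + \frac{v}{3}$
$Q{\left(d \right)} = - \frac{7}{3} + d$ ($Q{\left(d \right)} = \left(-2 + \left(-1 + \frac{1}{3} \cdot 2\right)\right) + d = \left(-2 + \left(-1 + \frac{2}{3}\right)\right) + d = \left(-2 - \frac{1}{3}\right) + d = - \frac{7}{3} + d$)
$N{\left(p \right)} = - \frac{116}{3} - p$ ($N{\left(p \right)} = -41 - \left(- \frac{7}{3} + p\right) = - \frac{116}{3} - p$)
$- \frac{451068}{-434327} + \frac{N{\left(-415 \right)}}{114657} = - \frac{451068}{-434327} + \frac{- \frac{116}{3} - -415}{114657} = \left(-451068\right) \left(- \frac{1}{434327}\right) + \left(- \frac{116}{3} + 415\right) \frac{1}{114657} = \frac{451068}{434327} + \frac{1129}{3} \cdot \frac{1}{114657} = \frac{451068}{434327} + \frac{1129}{343971} = \frac{155644666211}{149395892517}$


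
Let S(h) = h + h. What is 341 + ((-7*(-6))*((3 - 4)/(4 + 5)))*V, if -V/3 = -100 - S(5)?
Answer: -1199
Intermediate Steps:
S(h) = 2*h
V = 330 (V = -3*(-100 - 2*5) = -3*(-100 - 1*10) = -3*(-100 - 10) = -3*(-110) = 330)
341 + ((-7*(-6))*((3 - 4)/(4 + 5)))*V = 341 + ((-7*(-6))*((3 - 4)/(4 + 5)))*330 = 341 + (42*(-1/9))*330 = 341 + (42*(-1*⅑))*330 = 341 + (42*(-⅑))*330 = 341 - 14/3*330 = 341 - 1540 = -1199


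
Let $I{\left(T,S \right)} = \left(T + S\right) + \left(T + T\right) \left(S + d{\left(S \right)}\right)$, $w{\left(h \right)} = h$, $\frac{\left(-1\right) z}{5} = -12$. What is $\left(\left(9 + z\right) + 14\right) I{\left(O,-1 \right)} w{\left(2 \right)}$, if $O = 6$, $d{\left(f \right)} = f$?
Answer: $-3154$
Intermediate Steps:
$z = 60$ ($z = \left(-5\right) \left(-12\right) = 60$)
$I{\left(T,S \right)} = S + T + 4 S T$ ($I{\left(T,S \right)} = \left(T + S\right) + \left(T + T\right) \left(S + S\right) = \left(S + T\right) + 2 T 2 S = \left(S + T\right) + 4 S T = S + T + 4 S T$)
$\left(\left(9 + z\right) + 14\right) I{\left(O,-1 \right)} w{\left(2 \right)} = \left(\left(9 + 60\right) + 14\right) \left(-1 + 6 + 4 \left(-1\right) 6\right) 2 = \left(69 + 14\right) \left(-1 + 6 - 24\right) 2 = 83 \left(-19\right) 2 = \left(-1577\right) 2 = -3154$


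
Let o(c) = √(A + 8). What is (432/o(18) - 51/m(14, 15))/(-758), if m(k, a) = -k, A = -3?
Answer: -51/10612 - 216*√5/1895 ≈ -0.25968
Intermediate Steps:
o(c) = √5 (o(c) = √(-3 + 8) = √5)
(432/o(18) - 51/m(14, 15))/(-758) = (432/(√5) - 51/((-1*14)))/(-758) = (432*(√5/5) - 51/(-14))*(-1/758) = (432*√5/5 - 51*(-1/14))*(-1/758) = (432*√5/5 + 51/14)*(-1/758) = (51/14 + 432*√5/5)*(-1/758) = -51/10612 - 216*√5/1895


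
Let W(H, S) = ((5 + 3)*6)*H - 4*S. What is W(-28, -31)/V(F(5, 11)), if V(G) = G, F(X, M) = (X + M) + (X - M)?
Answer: -122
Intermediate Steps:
F(X, M) = 2*X (F(X, M) = (M + X) + (X - M) = 2*X)
W(H, S) = -4*S + 48*H (W(H, S) = (8*6)*H - 4*S = 48*H - 4*S = -4*S + 48*H)
W(-28, -31)/V(F(5, 11)) = (-4*(-31) + 48*(-28))/((2*5)) = (124 - 1344)/10 = -1220*⅒ = -122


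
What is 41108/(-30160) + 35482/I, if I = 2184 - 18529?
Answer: -87102369/24648260 ≈ -3.5338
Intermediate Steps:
I = -16345
41108/(-30160) + 35482/I = 41108/(-30160) + 35482/(-16345) = 41108*(-1/30160) + 35482*(-1/16345) = -10277/7540 - 35482/16345 = -87102369/24648260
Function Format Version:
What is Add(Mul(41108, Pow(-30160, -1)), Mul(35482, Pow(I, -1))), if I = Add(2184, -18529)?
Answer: Rational(-87102369, 24648260) ≈ -3.5338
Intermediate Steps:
I = -16345
Add(Mul(41108, Pow(-30160, -1)), Mul(35482, Pow(I, -1))) = Add(Mul(41108, Pow(-30160, -1)), Mul(35482, Pow(-16345, -1))) = Add(Mul(41108, Rational(-1, 30160)), Mul(35482, Rational(-1, 16345))) = Add(Rational(-10277, 7540), Rational(-35482, 16345)) = Rational(-87102369, 24648260)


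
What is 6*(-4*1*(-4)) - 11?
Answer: 85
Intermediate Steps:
6*(-4*1*(-4)) - 11 = 6*(-4*(-4)) - 11 = 6*16 - 11 = 96 - 11 = 85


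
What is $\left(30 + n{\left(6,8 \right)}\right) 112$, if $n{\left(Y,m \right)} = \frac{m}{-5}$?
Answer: $\frac{15904}{5} \approx 3180.8$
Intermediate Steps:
$n{\left(Y,m \right)} = - \frac{m}{5}$ ($n{\left(Y,m \right)} = m \left(- \frac{1}{5}\right) = - \frac{m}{5}$)
$\left(30 + n{\left(6,8 \right)}\right) 112 = \left(30 - \frac{8}{5}\right) 112 = \frac{142}{5} \cdot 112 = \frac{15904}{5}$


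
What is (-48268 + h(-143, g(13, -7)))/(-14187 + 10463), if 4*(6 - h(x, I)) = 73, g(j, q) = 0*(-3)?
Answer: 193121/14896 ≈ 12.965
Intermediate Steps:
g(j, q) = 0
h(x, I) = -49/4 (h(x, I) = 6 - ¼*73 = 6 - 73/4 = -49/4)
(-48268 + h(-143, g(13, -7)))/(-14187 + 10463) = (-48268 - 49/4)/(-14187 + 10463) = -193121/4/(-3724) = -193121/4*(-1/3724) = 193121/14896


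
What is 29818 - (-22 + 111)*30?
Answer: 27148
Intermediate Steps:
29818 - (-22 + 111)*30 = 29818 - 89*30 = 29818 - 1*2670 = 29818 - 2670 = 27148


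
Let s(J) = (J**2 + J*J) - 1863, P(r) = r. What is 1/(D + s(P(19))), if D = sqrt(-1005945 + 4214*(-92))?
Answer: -1141/2695514 - I*sqrt(1393633)/2695514 ≈ -0.0004233 - 0.00043796*I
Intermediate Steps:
s(J) = -1863 + 2*J**2 (s(J) = (J**2 + J**2) - 1863 = 2*J**2 - 1863 = -1863 + 2*J**2)
D = I*sqrt(1393633) (D = sqrt(-1005945 - 387688) = sqrt(-1393633) = I*sqrt(1393633) ≈ 1180.5*I)
1/(D + s(P(19))) = 1/(I*sqrt(1393633) + (-1863 + 2*19**2)) = 1/(I*sqrt(1393633) + (-1863 + 2*361)) = 1/(I*sqrt(1393633) + (-1863 + 722)) = 1/(I*sqrt(1393633) - 1141) = 1/(-1141 + I*sqrt(1393633))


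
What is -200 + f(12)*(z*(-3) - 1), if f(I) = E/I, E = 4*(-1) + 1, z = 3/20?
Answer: -15971/80 ≈ -199.64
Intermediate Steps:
z = 3/20 (z = 3*(1/20) = 3/20 ≈ 0.15000)
E = -3 (E = -4 + 1 = -3)
f(I) = -3/I
-200 + f(12)*(z*(-3) - 1) = -200 + (-3/12)*((3/20)*(-3) - 1) = -200 + (-3*1/12)*(-9/20 - 1) = -200 - ¼*(-29/20) = -200 + 29/80 = -15971/80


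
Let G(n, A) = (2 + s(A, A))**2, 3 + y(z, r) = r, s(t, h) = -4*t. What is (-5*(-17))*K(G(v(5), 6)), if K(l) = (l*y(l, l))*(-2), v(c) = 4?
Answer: -39576680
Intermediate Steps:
y(z, r) = -3 + r
G(n, A) = (2 - 4*A)**2
K(l) = -2*l*(-3 + l) (K(l) = (l*(-3 + l))*(-2) = -2*l*(-3 + l))
(-5*(-17))*K(G(v(5), 6)) = (-5*(-17))*(2*(4*(-1 + 2*6)**2)*(3 - 4*(-1 + 2*6)**2)) = 85*(2*(4*(-1 + 12)**2)*(3 - 4*(-1 + 12)**2)) = 85*(2*(4*11**2)*(3 - 4*11**2)) = 85*(2*(4*121)*(3 - 4*121)) = 85*(2*484*(3 - 1*484)) = 85*(2*484*(3 - 484)) = 85*(2*484*(-481)) = 85*(-465608) = -39576680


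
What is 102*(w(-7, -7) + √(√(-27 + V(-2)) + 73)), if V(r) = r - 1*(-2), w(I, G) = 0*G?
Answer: 102*√(73 + 3*I*√3) ≈ 872.04 + 30.997*I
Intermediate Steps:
w(I, G) = 0
V(r) = 2 + r (V(r) = r + 2 = 2 + r)
102*(w(-7, -7) + √(√(-27 + V(-2)) + 73)) = 102*(0 + √(√(-27 + (2 - 2)) + 73)) = 102*(0 + √(√(-27 + 0) + 73)) = 102*(0 + √(√(-27) + 73)) = 102*(0 + √(3*I*√3 + 73)) = 102*(0 + √(73 + 3*I*√3)) = 102*√(73 + 3*I*√3)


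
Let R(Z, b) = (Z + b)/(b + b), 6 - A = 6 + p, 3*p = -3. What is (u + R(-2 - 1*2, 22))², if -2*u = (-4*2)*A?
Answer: 9409/484 ≈ 19.440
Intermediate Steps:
p = -1 (p = (⅓)*(-3) = -1)
A = 1 (A = 6 - (6 - 1) = 6 - 1*5 = 6 - 5 = 1)
R(Z, b) = (Z + b)/(2*b) (R(Z, b) = (Z + b)/((2*b)) = (Z + b)*(1/(2*b)) = (Z + b)/(2*b))
u = 4 (u = -(-4*2)/2 = -(-4) = -½*(-8) = 4)
(u + R(-2 - 1*2, 22))² = (4 + (½)*((-2 - 1*2) + 22)/22)² = (4 + (½)*(1/22)*((-2 - 2) + 22))² = (4 + (½)*(1/22)*(-4 + 22))² = (4 + (½)*(1/22)*18)² = (4 + 9/22)² = (97/22)² = 9409/484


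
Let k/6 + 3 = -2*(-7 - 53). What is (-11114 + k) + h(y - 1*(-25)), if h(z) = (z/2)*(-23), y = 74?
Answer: -23101/2 ≈ -11551.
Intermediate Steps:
k = 702 (k = -18 + 6*(-2*(-7 - 53)) = -18 + 6*(-2*(-60)) = -18 + 6*120 = -18 + 720 = 702)
h(z) = -23*z/2 (h(z) = (z*(½))*(-23) = (z/2)*(-23) = -23*z/2)
(-11114 + k) + h(y - 1*(-25)) = (-11114 + 702) - 23*(74 - 1*(-25))/2 = -10412 - 23*(74 + 25)/2 = -10412 - 23/2*99 = -10412 - 2277/2 = -23101/2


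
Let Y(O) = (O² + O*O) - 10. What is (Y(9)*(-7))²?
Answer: 1132096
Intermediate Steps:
Y(O) = -10 + 2*O² (Y(O) = (O² + O²) - 10 = 2*O² - 10 = -10 + 2*O²)
(Y(9)*(-7))² = ((-10 + 2*9²)*(-7))² = ((-10 + 2*81)*(-7))² = ((-10 + 162)*(-7))² = (152*(-7))² = (-1064)² = 1132096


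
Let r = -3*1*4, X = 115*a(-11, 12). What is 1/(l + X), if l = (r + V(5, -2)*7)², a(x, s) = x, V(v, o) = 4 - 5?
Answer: -1/904 ≈ -0.0011062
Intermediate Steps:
V(v, o) = -1
X = -1265 (X = 115*(-11) = -1265)
r = -12 (r = -3*4 = -12)
l = 361 (l = (-12 - 1*7)² = (-12 - 7)² = (-19)² = 361)
1/(l + X) = 1/(361 - 1265) = 1/(-904) = -1/904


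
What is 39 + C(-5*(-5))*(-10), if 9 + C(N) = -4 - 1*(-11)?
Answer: 59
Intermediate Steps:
C(N) = -2 (C(N) = -9 + (-4 - 1*(-11)) = -9 + (-4 + 11) = -9 + 7 = -2)
39 + C(-5*(-5))*(-10) = 39 - 2*(-10) = 39 + 20 = 59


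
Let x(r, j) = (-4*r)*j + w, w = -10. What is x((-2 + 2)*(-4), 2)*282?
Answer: -2820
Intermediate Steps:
x(r, j) = -10 - 4*j*r (x(r, j) = (-4*r)*j - 10 = -4*j*r - 10 = -10 - 4*j*r)
x((-2 + 2)*(-4), 2)*282 = (-10 - 4*2*(-2 + 2)*(-4))*282 = (-10 - 4*2*0*(-4))*282 = (-10 - 4*2*0)*282 = (-10 + 0)*282 = -10*282 = -2820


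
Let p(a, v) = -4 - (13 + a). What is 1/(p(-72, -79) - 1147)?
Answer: -1/1092 ≈ -0.00091575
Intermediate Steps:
p(a, v) = -17 - a (p(a, v) = -4 + (-13 - a) = -17 - a)
1/(p(-72, -79) - 1147) = 1/((-17 - 1*(-72)) - 1147) = 1/((-17 + 72) - 1147) = 1/(55 - 1147) = 1/(-1092) = -1/1092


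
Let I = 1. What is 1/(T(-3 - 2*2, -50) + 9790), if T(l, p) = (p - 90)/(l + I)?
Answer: 3/29440 ≈ 0.00010190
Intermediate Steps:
T(l, p) = (-90 + p)/(1 + l) (T(l, p) = (p - 90)/(l + 1) = (-90 + p)/(1 + l))
1/(T(-3 - 2*2, -50) + 9790) = 1/((-90 - 50)/(1 + (-3 - 2*2)) + 9790) = 1/(-140/(1 + (-3 - 4)) + 9790) = 1/(-140/(1 - 7) + 9790) = 1/(-140/(-6) + 9790) = 1/(-⅙*(-140) + 9790) = 1/(70/3 + 9790) = 1/(29440/3) = 3/29440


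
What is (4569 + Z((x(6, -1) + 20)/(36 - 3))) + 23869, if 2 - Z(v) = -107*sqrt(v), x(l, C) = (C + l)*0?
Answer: 28440 + 214*sqrt(165)/33 ≈ 28523.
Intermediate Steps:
x(l, C) = 0
Z(v) = 2 + 107*sqrt(v) (Z(v) = 2 - (-107)*sqrt(v) = 2 + 107*sqrt(v))
(4569 + Z((x(6, -1) + 20)/(36 - 3))) + 23869 = (4569 + (2 + 107*sqrt((0 + 20)/(36 - 3)))) + 23869 = (4569 + (2 + 107*sqrt(20/33))) + 23869 = (4569 + (2 + 107*(2*sqrt(165)/33))) + 23869 = (4569 + (2 + 214*sqrt(165)/33)) + 23869 = (4571 + 214*sqrt(165)/33) + 23869 = 28440 + 214*sqrt(165)/33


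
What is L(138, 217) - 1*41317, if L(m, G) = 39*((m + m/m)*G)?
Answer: 1135040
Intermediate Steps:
L(m, G) = 39*G*(1 + m) (L(m, G) = 39*((m + 1)*G) = 39*((1 + m)*G) = 39*(G*(1 + m)) = 39*G*(1 + m))
L(138, 217) - 1*41317 = 39*217*(1 + 138) - 1*41317 = 39*217*139 - 41317 = 1176357 - 41317 = 1135040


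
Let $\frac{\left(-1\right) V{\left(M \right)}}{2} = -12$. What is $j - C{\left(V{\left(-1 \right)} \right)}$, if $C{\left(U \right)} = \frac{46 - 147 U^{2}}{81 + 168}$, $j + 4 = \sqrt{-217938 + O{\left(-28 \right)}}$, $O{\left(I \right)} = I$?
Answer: $\frac{83630}{249} + i \sqrt{217966} \approx 335.86 + 466.87 i$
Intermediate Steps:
$V{\left(M \right)} = 24$ ($V{\left(M \right)} = \left(-2\right) \left(-12\right) = 24$)
$j = -4 + i \sqrt{217966}$ ($j = -4 + \sqrt{-217938 - 28} = -4 + \sqrt{-217966} = -4 + i \sqrt{217966} \approx -4.0 + 466.87 i$)
$C{\left(U \right)} = \frac{46}{249} - \frac{49 U^{2}}{83}$ ($C{\left(U \right)} = \frac{46 - 147 U^{2}}{249} = \left(46 - 147 U^{2}\right) \frac{1}{249} = \frac{46}{249} - \frac{49 U^{2}}{83}$)
$j - C{\left(V{\left(-1 \right)} \right)} = \left(-4 + i \sqrt{217966}\right) - \left(\frac{46}{249} - \frac{49 \cdot 24^{2}}{83}\right) = \left(-4 + i \sqrt{217966}\right) - \left(\frac{46}{249} - \frac{28224}{83}\right) = \left(-4 + i \sqrt{217966}\right) - - \frac{84626}{249} = \left(-4 + i \sqrt{217966}\right) + \frac{84626}{249} = \frac{83630}{249} + i \sqrt{217966}$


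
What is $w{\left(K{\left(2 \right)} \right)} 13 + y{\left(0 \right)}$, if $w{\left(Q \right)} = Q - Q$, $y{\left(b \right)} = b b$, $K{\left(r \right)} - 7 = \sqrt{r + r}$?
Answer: $0$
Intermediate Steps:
$K{\left(r \right)} = 7 + \sqrt{2} \sqrt{r}$ ($K{\left(r \right)} = 7 + \sqrt{r + r} = 7 + \sqrt{2 r} = 7 + \sqrt{2} \sqrt{r}$)
$y{\left(b \right)} = b^{2}$
$w{\left(Q \right)} = 0$
$w{\left(K{\left(2 \right)} \right)} 13 + y{\left(0 \right)} = 0 \cdot 13 + 0^{2} = 0 + 0 = 0$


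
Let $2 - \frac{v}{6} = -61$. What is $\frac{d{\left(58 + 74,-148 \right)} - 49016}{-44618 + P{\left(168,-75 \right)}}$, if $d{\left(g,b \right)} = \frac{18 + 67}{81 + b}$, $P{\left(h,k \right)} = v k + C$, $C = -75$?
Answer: $\frac{3284157}{4893881} \approx 0.67107$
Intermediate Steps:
$v = 378$ ($v = 12 - -366 = 12 + 366 = 378$)
$P{\left(h,k \right)} = -75 + 378 k$ ($P{\left(h,k \right)} = 378 k - 75 = -75 + 378 k$)
$d{\left(g,b \right)} = \frac{85}{81 + b}$
$\frac{d{\left(58 + 74,-148 \right)} - 49016}{-44618 + P{\left(168,-75 \right)}} = \frac{\frac{85}{81 - 148} - 49016}{-44618 + \left(-75 + 378 \left(-75\right)\right)} = \frac{\frac{85}{-67} - 49016}{-44618 - 28425} = \frac{85 \left(- \frac{1}{67}\right) - 49016}{-44618 - 28425} = \frac{- \frac{85}{67} - 49016}{-73043} = \left(- \frac{3284157}{67}\right) \left(- \frac{1}{73043}\right) = \frac{3284157}{4893881}$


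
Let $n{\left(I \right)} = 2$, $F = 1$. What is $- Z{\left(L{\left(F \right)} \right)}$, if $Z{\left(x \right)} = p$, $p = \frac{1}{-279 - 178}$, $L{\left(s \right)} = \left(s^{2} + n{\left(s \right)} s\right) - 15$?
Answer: $\frac{1}{457} \approx 0.0021882$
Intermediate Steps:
$L{\left(s \right)} = -15 + s^{2} + 2 s$ ($L{\left(s \right)} = \left(s^{2} + 2 s\right) - 15 = -15 + s^{2} + 2 s$)
$p = - \frac{1}{457}$ ($p = \frac{1}{-457} = - \frac{1}{457} \approx -0.0021882$)
$Z{\left(x \right)} = - \frac{1}{457}$
$- Z{\left(L{\left(F \right)} \right)} = \left(-1\right) \left(- \frac{1}{457}\right) = \frac{1}{457}$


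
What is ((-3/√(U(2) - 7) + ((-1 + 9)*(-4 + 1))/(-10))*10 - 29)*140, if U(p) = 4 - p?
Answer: -700 + 840*I*√5 ≈ -700.0 + 1878.3*I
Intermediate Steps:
((-3/√(U(2) - 7) + ((-1 + 9)*(-4 + 1))/(-10))*10 - 29)*140 = ((-3/√((4 - 1*2) - 7) + ((-1 + 9)*(-4 + 1))/(-10))*10 - 29)*140 = ((-3/√((4 - 2) - 7) + (8*(-3))*(-⅒))*10 - 29)*140 = ((-3/√(2 - 7) - 24*(-⅒))*10 - 29)*140 = ((-3*(-I*√5/5) + 12/5)*10 - 29)*140 = ((-(-3)*I*√5/5 + 12/5)*10 - 29)*140 = ((3*I*√5/5 + 12/5)*10 - 29)*140 = ((12/5 + 3*I*√5/5)*10 - 29)*140 = ((24 + 6*I*√5) - 29)*140 = (-5 + 6*I*√5)*140 = -700 + 840*I*√5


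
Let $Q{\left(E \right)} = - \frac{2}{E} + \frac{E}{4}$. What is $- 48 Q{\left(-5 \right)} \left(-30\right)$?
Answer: $-1224$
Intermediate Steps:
$Q{\left(E \right)} = - \frac{2}{E} + \frac{E}{4}$ ($Q{\left(E \right)} = - \frac{2}{E} + E \frac{1}{4} = - \frac{2}{E} + \frac{E}{4}$)
$- 48 Q{\left(-5 \right)} \left(-30\right) = - 48 \left(- \frac{2}{-5} + \frac{1}{4} \left(-5\right)\right) \left(-30\right) = - 48 \left(\left(-2\right) \left(- \frac{1}{5}\right) - \frac{5}{4}\right) \left(-30\right) = - 48 \left(\frac{2}{5} - \frac{5}{4}\right) \left(-30\right) = \left(-48\right) \left(- \frac{17}{20}\right) \left(-30\right) = \frac{204}{5} \left(-30\right) = -1224$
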